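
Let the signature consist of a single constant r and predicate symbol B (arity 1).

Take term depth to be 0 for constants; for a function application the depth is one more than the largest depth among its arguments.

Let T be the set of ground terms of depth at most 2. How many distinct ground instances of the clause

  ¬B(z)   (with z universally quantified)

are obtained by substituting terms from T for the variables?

1

Ground terms of depth ≤ 2:
  With no function symbols every ground term is a constant, so there is exactly 1 ground term at every depth bound.
  N_0 = 1
  N_1 = 1
  N_2 = 1
So there is exactly 1 ground term available for substitution.
The variable z ranges independently over the available ground terms, and distinct assignments produce distinct instances.
Number of ground instances = 1.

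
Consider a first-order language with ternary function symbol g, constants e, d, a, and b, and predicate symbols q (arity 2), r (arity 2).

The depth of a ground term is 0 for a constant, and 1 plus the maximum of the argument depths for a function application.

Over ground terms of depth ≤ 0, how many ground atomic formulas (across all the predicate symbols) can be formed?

32

First count ground terms of depth ≤ 0.
Let N_k = |{terms of depth ≤ k}|. Then N_0 = 4 and N_k = 4 + N_{k-1}^3 for k ≥ 1 (one summand per function symbol, arity giving the exponent).
N_0 = 4
So |H| = 4.
A ground atom is a predicate applied to a tuple of terms from H, so the count is the sum over predicates of |H|^arity:
  q: 4^2 = 16;  r: 4^2 = 16
Total ground atoms: 16 + 16 = 32.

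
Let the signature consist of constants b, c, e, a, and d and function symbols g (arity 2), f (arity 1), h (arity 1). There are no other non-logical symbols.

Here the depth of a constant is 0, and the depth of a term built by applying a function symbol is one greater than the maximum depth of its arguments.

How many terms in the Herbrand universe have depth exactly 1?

35

Let N_k = |{terms of depth ≤ k}|. Then N_0 = 5 and N_k = 5 + N_{k-1}^2 + N_{k-1} + N_{k-1} for k ≥ 1 (one summand per function symbol, arity giving the exponent).
N_0 = 5
N_1 = 5 + 5^2 + 5 + 5 = 40
Terms of depth exactly 1: N_1 − N_0 = 40 − 5 = 35.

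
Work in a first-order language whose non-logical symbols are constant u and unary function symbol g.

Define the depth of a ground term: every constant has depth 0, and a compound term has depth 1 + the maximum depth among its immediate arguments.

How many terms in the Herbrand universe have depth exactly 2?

1

Let N_k count ground terms of depth at most k. Each non-constant term of depth ≤ k is some function symbol applied to depth-≤(k−1) arguments, giving N_k = 1 + N_{k-1}.
N_0 = 1
N_1 = 1 + 1 = 2
N_2 = 1 + 2 = 3
Terms of depth exactly 2: N_2 − N_1 = 3 − 2 = 1.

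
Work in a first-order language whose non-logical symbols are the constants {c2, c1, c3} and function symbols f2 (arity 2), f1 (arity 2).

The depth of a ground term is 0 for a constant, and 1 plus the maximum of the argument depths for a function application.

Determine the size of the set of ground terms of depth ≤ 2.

885

Write N_k for the number of ground terms of depth ≤ k. A term of depth ≤ k is either a constant or a function symbol applied to arguments of depth ≤ k−1, so N_k = 3 + N_{k-1}^2 + N_{k-1}^2.
N_0 = 3
N_1 = 3 + 3^2 + 3^2 = 21
N_2 = 3 + 21^2 + 21^2 = 885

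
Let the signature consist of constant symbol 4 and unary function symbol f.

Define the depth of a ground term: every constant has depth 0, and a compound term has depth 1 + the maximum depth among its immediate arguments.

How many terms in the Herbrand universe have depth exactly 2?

Write N_k for the number of ground terms of depth ≤ k. A term of depth ≤ k is either a constant or a function symbol applied to arguments of depth ≤ k−1, so N_k = 1 + N_{k-1}.
N_0 = 1
N_1 = 1 + 1 = 2
N_2 = 1 + 2 = 3
Terms of depth exactly 2: N_2 − N_1 = 3 − 2 = 1.

1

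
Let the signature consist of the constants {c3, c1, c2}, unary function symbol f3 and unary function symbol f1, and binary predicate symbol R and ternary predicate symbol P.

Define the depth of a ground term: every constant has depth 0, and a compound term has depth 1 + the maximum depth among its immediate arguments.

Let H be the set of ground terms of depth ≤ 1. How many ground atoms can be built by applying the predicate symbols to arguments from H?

First count ground terms of depth ≤ 1.
Write N_k for the number of ground terms of depth ≤ k. A term of depth ≤ k is either a constant or a function symbol applied to arguments of depth ≤ k−1, so N_k = 3 + N_{k-1} + N_{k-1}.
N_0 = 3
N_1 = 3 + 3 + 3 = 9
So |H| = 9.
A ground atom is a predicate applied to a tuple of terms from H, so the count is the sum over predicates of |H|^arity:
  R: 9^2 = 81;  P: 9^3 = 729
Total ground atoms: 81 + 729 = 810.

810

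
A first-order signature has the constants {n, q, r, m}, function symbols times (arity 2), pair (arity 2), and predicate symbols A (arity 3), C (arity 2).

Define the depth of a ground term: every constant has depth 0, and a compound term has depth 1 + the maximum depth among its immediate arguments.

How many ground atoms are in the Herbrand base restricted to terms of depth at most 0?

80

First count ground terms of depth ≤ 0.
Let N_k = |{terms of depth ≤ k}|. Then N_0 = 4 and N_k = 4 + N_{k-1}^2 + N_{k-1}^2 for k ≥ 1 (one summand per function symbol, arity giving the exponent).
N_0 = 4
Explicitly: n, q, r, m.
So |H| = 4.
A ground atom is a predicate applied to a tuple of terms from H, so the count is the sum over predicates of |H|^arity:
  A: 4^3 = 64;  C: 4^2 = 16
Total ground atoms: 64 + 16 = 80.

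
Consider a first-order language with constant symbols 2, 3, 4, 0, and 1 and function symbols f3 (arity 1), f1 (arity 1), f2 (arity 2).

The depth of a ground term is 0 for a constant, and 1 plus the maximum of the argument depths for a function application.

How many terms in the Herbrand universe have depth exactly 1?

35

Write N_k for the number of ground terms of depth ≤ k. A term of depth ≤ k is either a constant or a function symbol applied to arguments of depth ≤ k−1, so N_k = 5 + N_{k-1} + N_{k-1} + N_{k-1}^2.
N_0 = 5
N_1 = 5 + 5 + 5 + 5^2 = 40
Terms of depth exactly 1: N_1 − N_0 = 40 − 5 = 35.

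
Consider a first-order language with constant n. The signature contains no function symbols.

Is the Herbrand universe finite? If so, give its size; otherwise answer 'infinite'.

1

There are no function symbols, so the only ground term is the single constant.
The Herbrand universe is {n}, finite with 1 element.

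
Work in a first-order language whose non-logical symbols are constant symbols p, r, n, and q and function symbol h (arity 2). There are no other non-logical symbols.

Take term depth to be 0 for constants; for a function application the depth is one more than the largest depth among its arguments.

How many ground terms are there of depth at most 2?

Write N_k for the number of ground terms of depth ≤ k. A term of depth ≤ k is either a constant or a function symbol applied to arguments of depth ≤ k−1, so N_k = 4 + N_{k-1}^2.
N_0 = 4
N_1 = 4 + 4^2 = 20
N_2 = 4 + 20^2 = 404

404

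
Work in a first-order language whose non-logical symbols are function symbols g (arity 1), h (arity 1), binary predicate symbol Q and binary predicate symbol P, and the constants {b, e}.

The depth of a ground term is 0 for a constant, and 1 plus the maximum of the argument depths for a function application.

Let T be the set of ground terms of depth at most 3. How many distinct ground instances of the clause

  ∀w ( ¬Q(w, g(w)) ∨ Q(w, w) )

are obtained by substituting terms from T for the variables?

Ground terms of depth ≤ 3:
  If N_k denotes the number of depth-≤k ground terms, the 2 constants give N_0 = 2, and each function symbol of arity r contributes N_{k-1}^r new terms at level k: N_k = 2 + N_{k-1} + N_{k-1}.
  N_0 = 2
  N_1 = 2 + 2 + 2 = 6
  N_2 = 2 + 6 + 6 = 14
  N_3 = 2 + 14 + 14 = 30
So there are 30 ground terms available for substitution.
The body mentions the single quantified variable w; since ground terms form a free algebra, no two substitutions collapse to the same formula.
Number of ground instances = 30.

30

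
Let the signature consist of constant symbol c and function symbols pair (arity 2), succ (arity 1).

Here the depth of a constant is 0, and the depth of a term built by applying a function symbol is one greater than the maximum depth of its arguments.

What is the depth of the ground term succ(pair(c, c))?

2

depth(pair(c, c)) = 1 + max(0, 0) = 1
depth(succ(pair(c, c))) = 1 + depth(pair(c, c)) = 1 + 1 = 2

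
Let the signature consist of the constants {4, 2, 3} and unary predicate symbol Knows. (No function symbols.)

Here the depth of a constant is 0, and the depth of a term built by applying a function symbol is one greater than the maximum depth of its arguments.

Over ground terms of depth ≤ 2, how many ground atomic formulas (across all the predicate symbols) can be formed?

3

First count ground terms of depth ≤ 2.
With no function symbols every ground term is a constant, so there are exactly 3 ground terms at every depth bound.
N_0 = 3
N_1 = 3
N_2 = 3
Explicitly: 4, 2, 3.
So |H| = 3.
Each predicate of arity r yields |H|^r ground atoms (one per choice of an r-tuple from H):
  Knows: 3
Total ground atoms: 3.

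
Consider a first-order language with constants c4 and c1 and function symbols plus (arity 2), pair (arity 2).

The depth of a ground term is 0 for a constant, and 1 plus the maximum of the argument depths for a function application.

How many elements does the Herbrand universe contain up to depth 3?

81610

Write N_k for the number of ground terms of depth ≤ k. A term of depth ≤ k is either a constant or a function symbol applied to arguments of depth ≤ k−1, so N_k = 2 + N_{k-1}^2 + N_{k-1}^2.
N_0 = 2
N_1 = 2 + 2^2 + 2^2 = 10
N_2 = 2 + 10^2 + 10^2 = 202
N_3 = 2 + 202^2 + 202^2 = 81610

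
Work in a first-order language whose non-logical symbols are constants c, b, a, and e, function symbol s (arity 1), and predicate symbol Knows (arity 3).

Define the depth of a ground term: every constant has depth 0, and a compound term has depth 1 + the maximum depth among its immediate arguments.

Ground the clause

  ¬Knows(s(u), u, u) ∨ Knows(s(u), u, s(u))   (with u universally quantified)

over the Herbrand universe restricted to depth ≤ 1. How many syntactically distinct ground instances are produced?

Ground terms of depth ≤ 1:
  Let N_k count ground terms of depth at most k. Each non-constant term of depth ≤ k is some function symbol applied to depth-≤(k−1) arguments, giving N_k = 4 + N_{k-1}.
  N_0 = 4
  N_1 = 4 + 4 = 8
So there are 8 ground terms available for substitution.
There is 1 variable to instantiate (u),  occurring in at least one literal, so different choices give different ground instances.
Number of ground instances = 8.

8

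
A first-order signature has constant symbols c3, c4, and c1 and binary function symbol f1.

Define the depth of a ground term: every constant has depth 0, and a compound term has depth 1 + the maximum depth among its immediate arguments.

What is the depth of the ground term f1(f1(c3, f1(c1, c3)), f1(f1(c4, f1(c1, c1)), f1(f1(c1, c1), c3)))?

depth(f1(c1, c3)) = 1 + max(0, 0) = 1
depth(f1(c3, f1(c1, c3))) = 1 + max(0, 1) = 2
depth(f1(c1, c1)) = 1 + max(0, 0) = 1
depth(f1(c4, f1(c1, c1))) = 1 + max(0, 1) = 2
depth(f1(f1(c1, c1), c3)) = 1 + max(1, 0) = 2
depth(f1(f1(c4, f1(c1, c1)), f1(f1(c1, c1), c3))) = 1 + max(2, 2) = 3
depth(f1(f1(c3, f1(c1, c3)), f1(f1(c4, f1(c1, c1)), f1(f1(c1, c1), c3)))) = 1 + max(2, 3) = 4

4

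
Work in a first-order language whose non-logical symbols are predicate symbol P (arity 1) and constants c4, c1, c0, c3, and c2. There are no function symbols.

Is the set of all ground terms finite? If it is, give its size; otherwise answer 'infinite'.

5

There are no function symbols, so every ground term is one of the 5 constants.
The Herbrand universe is {c4, c1, c0, c3, c2}, which is finite with 5 elements.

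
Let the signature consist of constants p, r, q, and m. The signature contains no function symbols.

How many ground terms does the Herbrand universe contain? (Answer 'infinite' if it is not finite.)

There are no function symbols, so every ground term is one of the 4 constants.
The Herbrand universe is {p, r, q, m}, which is finite with 4 elements.

4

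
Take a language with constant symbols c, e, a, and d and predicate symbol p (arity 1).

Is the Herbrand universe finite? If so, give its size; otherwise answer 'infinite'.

4

There are no function symbols, so every ground term is one of the 4 constants.
The Herbrand universe is {c, e, a, d}, which is finite with 4 elements.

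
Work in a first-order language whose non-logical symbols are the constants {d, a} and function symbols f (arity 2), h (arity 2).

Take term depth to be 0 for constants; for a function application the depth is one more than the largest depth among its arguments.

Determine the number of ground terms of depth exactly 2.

192

Count level by level. With function symbols f/2, h/2, the terms of depth ≤ k are the 2 constants together with each function applied to depth-≤(k−1) tuples, so N_k = 2 + N_{k-1}^2 + N_{k-1}^2.
N_0 = 2
N_1 = 2 + 2^2 + 2^2 = 10
N_2 = 2 + 10^2 + 10^2 = 202
Terms of depth exactly 2: N_2 − N_1 = 202 − 10 = 192.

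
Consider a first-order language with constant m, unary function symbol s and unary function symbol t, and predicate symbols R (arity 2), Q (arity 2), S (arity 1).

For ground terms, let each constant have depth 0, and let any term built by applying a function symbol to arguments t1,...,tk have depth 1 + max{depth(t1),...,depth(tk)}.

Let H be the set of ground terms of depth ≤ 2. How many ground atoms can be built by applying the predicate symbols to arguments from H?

First count ground terms of depth ≤ 2.
Write N_k for the number of ground terms of depth ≤ k. A term of depth ≤ k is either a constant or a function symbol applied to arguments of depth ≤ k−1, so N_k = 1 + N_{k-1} + N_{k-1}.
N_0 = 1
N_1 = 1 + 1 + 1 = 3
N_2 = 1 + 3 + 3 = 7
So |H| = 7.
Each predicate of arity r yields |H|^r ground atoms (one per choice of an r-tuple from H):
  R: 7^2 = 49;  Q: 7^2 = 49;  S: 7
Total ground atoms: 49 + 49 + 7 = 105.

105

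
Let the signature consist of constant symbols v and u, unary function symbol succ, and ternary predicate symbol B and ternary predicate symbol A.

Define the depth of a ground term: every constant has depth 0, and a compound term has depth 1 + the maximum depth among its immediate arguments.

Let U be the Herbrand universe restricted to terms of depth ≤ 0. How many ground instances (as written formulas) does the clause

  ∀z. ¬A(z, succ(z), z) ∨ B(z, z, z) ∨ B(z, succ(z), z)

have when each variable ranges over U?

2

Ground terms of depth ≤ 0:
  Count level by level. With function symbols succ/1, the terms of depth ≤ k are the 2 constants together with each function applied to depth-≤(k−1) tuples, so N_k = 2 + N_{k-1}.
  N_0 = 2
  Explicitly: v, u.
So there are 2 ground terms available for substitution.
The variable z ranges independently over the available ground terms, and distinct assignments produce distinct instances.
Number of ground instances = 2.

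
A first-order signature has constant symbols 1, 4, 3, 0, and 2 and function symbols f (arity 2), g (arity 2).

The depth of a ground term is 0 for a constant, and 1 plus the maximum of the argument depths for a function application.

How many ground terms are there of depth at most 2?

If N_k denotes the number of depth-≤k ground terms, the 5 constants give N_0 = 5, and each function symbol of arity r contributes N_{k-1}^r new terms at level k: N_k = 5 + N_{k-1}^2 + N_{k-1}^2.
N_0 = 5
N_1 = 5 + 5^2 + 5^2 = 55
N_2 = 5 + 55^2 + 55^2 = 6055

6055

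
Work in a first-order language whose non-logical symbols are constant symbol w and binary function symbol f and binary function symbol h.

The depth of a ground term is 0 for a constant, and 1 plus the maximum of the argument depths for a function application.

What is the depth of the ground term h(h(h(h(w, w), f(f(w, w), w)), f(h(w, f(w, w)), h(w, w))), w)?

depth(h(w, w)) = 1 + max(0, 0) = 1
depth(f(w, w)) = 1 + max(0, 0) = 1
depth(f(f(w, w), w)) = 1 + max(1, 0) = 2
depth(h(h(w, w), f(f(w, w), w))) = 1 + max(1, 2) = 3
depth(h(w, f(w, w))) = 1 + max(0, 1) = 2
depth(f(h(w, f(w, w)), h(w, w))) = 1 + max(2, 1) = 3
depth(h(h(h(w, w), f(f(w, w), w)), f(h(w, f(w, w)), h(w, w)))) = 1 + max(3, 3) = 4
depth(h(h(h(h(w, w), f(f(w, w), w)), f(h(w, f(w, w)), h(w, w))), w)) = 1 + max(4, 0) = 5

5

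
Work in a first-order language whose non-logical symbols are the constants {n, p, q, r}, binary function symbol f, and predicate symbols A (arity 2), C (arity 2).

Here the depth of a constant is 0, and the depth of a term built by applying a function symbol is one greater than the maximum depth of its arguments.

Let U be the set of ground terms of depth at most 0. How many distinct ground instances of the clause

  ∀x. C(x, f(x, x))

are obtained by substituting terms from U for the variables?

4

Ground terms of depth ≤ 0:
  Let N_k = |{terms of depth ≤ k}|. Then N_0 = 4 and N_k = 4 + N_{k-1}^2 for k ≥ 1 (one summand per function symbol, arity giving the exponent).
  N_0 = 4
So there are 4 ground terms available for substitution.
There is 1 variable to instantiate (x),  occurring in at least one literal, so different choices give different ground instances.
Number of ground instances = 4.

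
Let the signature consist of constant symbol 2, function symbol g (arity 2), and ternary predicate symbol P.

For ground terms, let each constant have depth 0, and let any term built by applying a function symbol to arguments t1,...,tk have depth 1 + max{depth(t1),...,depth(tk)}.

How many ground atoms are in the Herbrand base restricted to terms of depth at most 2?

First count ground terms of depth ≤ 2.
Count level by level. With function symbols g/2, the terms of depth ≤ k are the 1 constant together with each function applied to depth-≤(k−1) tuples, so N_k = 1 + N_{k-1}^2.
N_0 = 1
N_1 = 1 + 1^2 = 2
N_2 = 1 + 2^2 = 5
So |H| = 5.
A ground atom is a predicate applied to a tuple of terms from H, so the count is the sum over predicates of |H|^arity:
  P: 5^3 = 125
Total ground atoms: 125.

125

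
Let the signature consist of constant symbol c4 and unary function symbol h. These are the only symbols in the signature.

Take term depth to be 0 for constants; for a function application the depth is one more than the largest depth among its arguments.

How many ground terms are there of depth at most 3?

Count level by level. With function symbols h/1, the terms of depth ≤ k are the 1 constant together with each function applied to depth-≤(k−1) tuples, so N_k = 1 + N_{k-1}.
N_0 = 1
N_1 = 1 + 1 = 2
N_2 = 1 + 2 = 3
N_3 = 1 + 3 = 4
Explicitly: c4, h(c4), h(h(c4)), h(h(h(c4))).

4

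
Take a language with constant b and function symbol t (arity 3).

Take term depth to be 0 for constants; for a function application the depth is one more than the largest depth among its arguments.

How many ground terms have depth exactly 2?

If N_k denotes the number of depth-≤k ground terms, the 1 constant gives N_0 = 1, and each function symbol of arity r contributes N_{k-1}^r new terms at level k: N_k = 1 + N_{k-1}^3.
N_0 = 1
N_1 = 1 + 1^3 = 2
N_2 = 1 + 2^3 = 9
Terms of depth exactly 2: N_2 − N_1 = 9 − 2 = 7.

7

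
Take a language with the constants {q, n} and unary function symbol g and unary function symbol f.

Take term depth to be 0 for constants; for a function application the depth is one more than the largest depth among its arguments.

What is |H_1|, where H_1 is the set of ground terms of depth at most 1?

6

Write N_k for the number of ground terms of depth ≤ k. A term of depth ≤ k is either a constant or a function symbol applied to arguments of depth ≤ k−1, so N_k = 2 + N_{k-1} + N_{k-1}.
N_0 = 2
N_1 = 2 + 2 + 2 = 6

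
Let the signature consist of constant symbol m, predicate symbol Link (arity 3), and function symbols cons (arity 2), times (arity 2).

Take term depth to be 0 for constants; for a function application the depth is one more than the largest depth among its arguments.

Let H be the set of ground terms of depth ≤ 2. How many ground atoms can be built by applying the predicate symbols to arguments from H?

First count ground terms of depth ≤ 2.
If N_k denotes the number of depth-≤k ground terms, the 1 constant gives N_0 = 1, and each function symbol of arity r contributes N_{k-1}^r new terms at level k: N_k = 1 + N_{k-1}^2 + N_{k-1}^2.
N_0 = 1
N_1 = 1 + 1^2 + 1^2 = 3
N_2 = 1 + 3^2 + 3^2 = 19
So |H| = 19.
A ground atom is a predicate applied to a tuple of terms from H, so the count is the sum over predicates of |H|^arity:
  Link: 19^3 = 6859
Total ground atoms: 6859.

6859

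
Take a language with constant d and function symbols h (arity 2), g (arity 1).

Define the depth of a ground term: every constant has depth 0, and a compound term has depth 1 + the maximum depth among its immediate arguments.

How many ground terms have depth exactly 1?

2

If N_k denotes the number of depth-≤k ground terms, the 1 constant gives N_0 = 1, and each function symbol of arity r contributes N_{k-1}^r new terms at level k: N_k = 1 + N_{k-1}^2 + N_{k-1}.
N_0 = 1
N_1 = 1 + 1^2 + 1 = 3
Terms of depth exactly 1: N_1 − N_0 = 3 − 1 = 2.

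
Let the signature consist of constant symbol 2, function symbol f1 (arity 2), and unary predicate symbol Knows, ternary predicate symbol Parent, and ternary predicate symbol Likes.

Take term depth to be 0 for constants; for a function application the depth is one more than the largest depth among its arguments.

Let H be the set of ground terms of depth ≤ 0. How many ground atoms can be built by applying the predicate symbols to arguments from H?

First count ground terms of depth ≤ 0.
If N_k denotes the number of depth-≤k ground terms, the 1 constant gives N_0 = 1, and each function symbol of arity r contributes N_{k-1}^r new terms at level k: N_k = 1 + N_{k-1}^2.
N_0 = 1
So |H| = 1.
Ground atoms are formed by filling each argument slot of a predicate with a term from H, so an r-ary predicate gives |H|^r atoms:
  Knows: 1;  Parent: 1^3 = 1;  Likes: 1^3 = 1
Total ground atoms: 1 + 1 + 1 = 3.

3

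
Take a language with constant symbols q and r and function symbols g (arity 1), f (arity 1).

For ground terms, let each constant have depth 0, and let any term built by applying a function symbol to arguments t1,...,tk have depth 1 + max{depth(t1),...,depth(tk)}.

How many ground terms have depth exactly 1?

If N_k denotes the number of depth-≤k ground terms, the 2 constants give N_0 = 2, and each function symbol of arity r contributes N_{k-1}^r new terms at level k: N_k = 2 + N_{k-1} + N_{k-1}.
N_0 = 2
N_1 = 2 + 2 + 2 = 6
Terms of depth exactly 1: N_1 − N_0 = 6 − 2 = 4.

4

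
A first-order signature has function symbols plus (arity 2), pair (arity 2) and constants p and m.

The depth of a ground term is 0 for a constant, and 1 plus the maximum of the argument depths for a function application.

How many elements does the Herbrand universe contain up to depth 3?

81610

If N_k denotes the number of depth-≤k ground terms, the 2 constants give N_0 = 2, and each function symbol of arity r contributes N_{k-1}^r new terms at level k: N_k = 2 + N_{k-1}^2 + N_{k-1}^2.
N_0 = 2
N_1 = 2 + 2^2 + 2^2 = 10
N_2 = 2 + 10^2 + 10^2 = 202
N_3 = 2 + 202^2 + 202^2 = 81610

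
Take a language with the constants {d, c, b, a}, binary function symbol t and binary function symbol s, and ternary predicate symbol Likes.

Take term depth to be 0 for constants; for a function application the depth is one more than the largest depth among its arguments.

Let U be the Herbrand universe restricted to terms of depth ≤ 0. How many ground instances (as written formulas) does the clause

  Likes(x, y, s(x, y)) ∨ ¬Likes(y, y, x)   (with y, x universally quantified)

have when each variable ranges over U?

Ground terms of depth ≤ 0:
  Let N_k count ground terms of depth at most k. Each non-constant term of depth ≤ k is some function symbol applied to depth-≤(k−1) arguments, giving N_k = 4 + N_{k-1}^2 + N_{k-1}^2.
  N_0 = 4
  Explicitly: d, c, b, a.
So there are 4 ground terms available for substitution.
There are 2 variables to instantiate (y, x), each occurring in at least one literal, so different choices give different ground instances.
Number of ground instances = 4^2 = 16.

16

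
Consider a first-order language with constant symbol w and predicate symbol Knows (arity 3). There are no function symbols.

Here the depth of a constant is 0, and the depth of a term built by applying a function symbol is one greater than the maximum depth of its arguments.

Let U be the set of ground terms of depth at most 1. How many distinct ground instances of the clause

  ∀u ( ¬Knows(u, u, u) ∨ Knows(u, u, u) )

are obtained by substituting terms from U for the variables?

1

Ground terms of depth ≤ 1:
  With no function symbols every ground term is a constant, so there is exactly 1 ground term at every depth bound.
  N_0 = 1
  N_1 = 1
  Explicitly: w.
So there is exactly 1 ground term available for substitution.
The variable u ranges independently over the available ground terms, and distinct assignments produce distinct instances.
Number of ground instances = 1.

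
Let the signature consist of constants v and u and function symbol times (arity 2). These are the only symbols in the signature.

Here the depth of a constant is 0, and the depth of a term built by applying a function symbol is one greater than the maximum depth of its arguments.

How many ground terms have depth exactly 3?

If N_k denotes the number of depth-≤k ground terms, the 2 constants give N_0 = 2, and each function symbol of arity r contributes N_{k-1}^r new terms at level k: N_k = 2 + N_{k-1}^2.
N_0 = 2
N_1 = 2 + 2^2 = 6
N_2 = 2 + 6^2 = 38
N_3 = 2 + 38^2 = 1446
Terms of depth exactly 3: N_3 − N_2 = 1446 − 38 = 1408.

1408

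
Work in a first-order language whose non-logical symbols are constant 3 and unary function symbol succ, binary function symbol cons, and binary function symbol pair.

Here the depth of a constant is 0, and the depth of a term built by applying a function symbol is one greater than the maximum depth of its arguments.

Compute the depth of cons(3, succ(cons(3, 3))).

3

depth(cons(3, 3)) = 1 + max(0, 0) = 1
depth(succ(cons(3, 3))) = 1 + depth(cons(3, 3)) = 1 + 1 = 2
depth(cons(3, succ(cons(3, 3)))) = 1 + max(0, 2) = 3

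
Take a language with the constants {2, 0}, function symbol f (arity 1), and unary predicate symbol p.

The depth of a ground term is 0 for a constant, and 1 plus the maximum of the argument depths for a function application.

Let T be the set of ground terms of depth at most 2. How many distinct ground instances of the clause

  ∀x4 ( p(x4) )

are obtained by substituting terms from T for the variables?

6

Ground terms of depth ≤ 2:
  Let N_k count ground terms of depth at most k. Each non-constant term of depth ≤ k is some function symbol applied to depth-≤(k−1) arguments, giving N_k = 2 + N_{k-1}.
  N_0 = 2
  N_1 = 2 + 2 = 4
  N_2 = 2 + 4 = 6
  Explicitly: 2, 0, f(2), f(0), f(f(2)), f(f(0)).
So there are 6 ground terms available for substitution.
There is 1 variable to instantiate (x4),  occurring in at least one literal, so different choices give different ground instances.
Number of ground instances = 6.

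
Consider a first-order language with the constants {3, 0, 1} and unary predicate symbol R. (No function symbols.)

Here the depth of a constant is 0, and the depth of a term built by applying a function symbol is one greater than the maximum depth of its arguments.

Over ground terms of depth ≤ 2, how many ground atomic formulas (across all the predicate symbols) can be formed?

First count ground terms of depth ≤ 2.
With no function symbols every ground term is a constant, so there are exactly 3 ground terms at every depth bound.
N_0 = 3
N_1 = 3
N_2 = 3
Explicitly: 3, 0, 1.
So |H| = 3.
Each predicate of arity r yields |H|^r ground atoms (one per choice of an r-tuple from H):
  R: 3
Total ground atoms: 3.

3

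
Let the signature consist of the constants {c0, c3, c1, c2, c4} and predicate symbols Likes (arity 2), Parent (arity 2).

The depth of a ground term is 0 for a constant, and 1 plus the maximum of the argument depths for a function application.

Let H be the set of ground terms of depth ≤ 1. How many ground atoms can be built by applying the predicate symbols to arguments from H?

50

First count ground terms of depth ≤ 1.
With no function symbols every ground term is a constant, so there are exactly 5 ground terms at every depth bound.
N_0 = 5
N_1 = 5
So |H| = 5.
A ground atom is a predicate applied to a tuple of terms from H, so the count is the sum over predicates of |H|^arity:
  Likes: 5^2 = 25;  Parent: 5^2 = 25
Total ground atoms: 25 + 25 = 50.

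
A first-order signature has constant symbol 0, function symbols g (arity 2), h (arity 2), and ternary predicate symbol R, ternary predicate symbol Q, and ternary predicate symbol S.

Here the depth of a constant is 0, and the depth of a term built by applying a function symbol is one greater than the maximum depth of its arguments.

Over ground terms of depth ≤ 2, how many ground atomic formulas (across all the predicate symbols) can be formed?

20577

First count ground terms of depth ≤ 2.
Write N_k for the number of ground terms of depth ≤ k. A term of depth ≤ k is either a constant or a function symbol applied to arguments of depth ≤ k−1, so N_k = 1 + N_{k-1}^2 + N_{k-1}^2.
N_0 = 1
N_1 = 1 + 1^2 + 1^2 = 3
N_2 = 1 + 3^2 + 3^2 = 19
So |H| = 19.
Ground atoms are formed by filling each argument slot of a predicate with a term from H, so an r-ary predicate gives |H|^r atoms:
  R: 19^3 = 6859;  Q: 19^3 = 6859;  S: 19^3 = 6859
Total ground atoms: 6859 + 6859 + 6859 = 20577.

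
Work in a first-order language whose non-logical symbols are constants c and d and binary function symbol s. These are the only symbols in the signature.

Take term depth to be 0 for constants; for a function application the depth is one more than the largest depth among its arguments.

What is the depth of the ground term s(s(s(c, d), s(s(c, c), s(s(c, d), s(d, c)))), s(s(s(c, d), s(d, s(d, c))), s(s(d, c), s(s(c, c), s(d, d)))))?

depth(s(c, d)) = 1 + max(0, 0) = 1
depth(s(c, c)) = 1 + max(0, 0) = 1
depth(s(d, c)) = 1 + max(0, 0) = 1
depth(s(s(c, d), s(d, c))) = 1 + max(1, 1) = 2
depth(s(s(c, c), s(s(c, d), s(d, c)))) = 1 + max(1, 2) = 3
depth(s(s(c, d), s(s(c, c), s(s(c, d), s(d, c))))) = 1 + max(1, 3) = 4
depth(s(d, s(d, c))) = 1 + max(0, 1) = 2
depth(s(s(c, d), s(d, s(d, c)))) = 1 + max(1, 2) = 3
depth(s(d, d)) = 1 + max(0, 0) = 1
depth(s(s(c, c), s(d, d))) = 1 + max(1, 1) = 2
depth(s(s(d, c), s(s(c, c), s(d, d)))) = 1 + max(1, 2) = 3
depth(s(s(s(c, d), s(d, s(d, c))), s(s(d, c), s(s(c, c), s(d, d))))) = 1 + max(3, 3) = 4
depth(s(s(s(c, d), s(s(c, c), s(s(c, d), s(d, c)))), s(s(s(c, d), s(d, s(d, c))), s(s(d, c), s(s(c, c), s(d, d)))))) = 1 + max(4, 4) = 5

5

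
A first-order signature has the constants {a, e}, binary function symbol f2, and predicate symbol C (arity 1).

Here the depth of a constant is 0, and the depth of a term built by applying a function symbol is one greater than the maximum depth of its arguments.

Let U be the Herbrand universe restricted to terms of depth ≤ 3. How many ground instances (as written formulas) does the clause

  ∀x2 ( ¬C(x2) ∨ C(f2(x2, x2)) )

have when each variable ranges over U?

Ground terms of depth ≤ 3:
  Write N_k for the number of ground terms of depth ≤ k. A term of depth ≤ k is either a constant or a function symbol applied to arguments of depth ≤ k−1, so N_k = 2 + N_{k-1}^2.
  N_0 = 2
  N_1 = 2 + 2^2 = 6
  N_2 = 2 + 6^2 = 38
  N_3 = 2 + 38^2 = 1446
So there are 1446 ground terms available for substitution.
There is 1 variable to instantiate (x2),  occurring in at least one literal, so different choices give different ground instances.
Number of ground instances = 1446.

1446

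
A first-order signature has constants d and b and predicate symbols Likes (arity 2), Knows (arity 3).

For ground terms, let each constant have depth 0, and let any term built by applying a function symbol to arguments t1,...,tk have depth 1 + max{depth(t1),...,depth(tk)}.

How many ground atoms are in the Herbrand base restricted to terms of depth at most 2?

First count ground terms of depth ≤ 2.
With no function symbols every ground term is a constant, so there are exactly 2 ground terms at every depth bound.
N_0 = 2
N_1 = 2
N_2 = 2
So |H| = 2.
Each predicate of arity r yields |H|^r ground atoms (one per choice of an r-tuple from H):
  Likes: 2^2 = 4;  Knows: 2^3 = 8
Total ground atoms: 4 + 8 = 12.

12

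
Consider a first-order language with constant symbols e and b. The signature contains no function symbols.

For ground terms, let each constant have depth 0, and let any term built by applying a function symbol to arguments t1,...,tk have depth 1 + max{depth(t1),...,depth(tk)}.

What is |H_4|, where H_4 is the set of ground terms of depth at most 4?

2

With no function symbols every ground term is a constant, so there are exactly 2 ground terms at every depth bound.
N_0 = 2
N_1 = 2
N_2 = 2
N_3 = 2
N_4 = 2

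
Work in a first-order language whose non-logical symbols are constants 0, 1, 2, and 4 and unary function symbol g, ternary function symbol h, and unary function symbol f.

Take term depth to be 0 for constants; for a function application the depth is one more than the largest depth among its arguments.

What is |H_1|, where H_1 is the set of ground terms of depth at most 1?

76

Write N_k for the number of ground terms of depth ≤ k. A term of depth ≤ k is either a constant or a function symbol applied to arguments of depth ≤ k−1, so N_k = 4 + N_{k-1} + N_{k-1}^3 + N_{k-1}.
N_0 = 4
N_1 = 4 + 4 + 4^3 + 4 = 76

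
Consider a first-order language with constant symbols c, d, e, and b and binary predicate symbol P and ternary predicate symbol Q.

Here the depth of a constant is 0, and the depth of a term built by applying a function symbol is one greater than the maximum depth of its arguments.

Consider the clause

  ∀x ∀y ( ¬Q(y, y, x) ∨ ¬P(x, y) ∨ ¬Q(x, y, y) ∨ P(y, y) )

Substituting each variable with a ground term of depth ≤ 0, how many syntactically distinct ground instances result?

16

Ground terms of depth ≤ 0:
  With no function symbols every ground term is a constant, so there are exactly 4 ground terms at every depth bound.
  N_0 = 4
  Explicitly: c, d, e, b.
So there are 4 ground terms available for substitution.
The clause has 2 distinct variables (x, y), each appearing in the body. In the free term algebra distinct substitutions yield syntactically distinct ground instances.
Number of ground instances = 4^2 = 16.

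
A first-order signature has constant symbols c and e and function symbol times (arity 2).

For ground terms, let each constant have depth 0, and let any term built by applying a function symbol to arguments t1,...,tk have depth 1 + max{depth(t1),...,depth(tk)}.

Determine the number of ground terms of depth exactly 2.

Count level by level. With function symbols times/2, the terms of depth ≤ k are the 2 constants together with each function applied to depth-≤(k−1) tuples, so N_k = 2 + N_{k-1}^2.
N_0 = 2
N_1 = 2 + 2^2 = 6
N_2 = 2 + 6^2 = 38
Terms of depth exactly 2: N_2 − N_1 = 38 − 6 = 32.

32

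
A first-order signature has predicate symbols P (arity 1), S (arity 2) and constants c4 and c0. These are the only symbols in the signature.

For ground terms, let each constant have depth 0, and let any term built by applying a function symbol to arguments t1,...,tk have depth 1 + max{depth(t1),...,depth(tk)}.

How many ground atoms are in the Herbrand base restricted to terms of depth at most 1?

6

First count ground terms of depth ≤ 1.
With no function symbols every ground term is a constant, so there are exactly 2 ground terms at every depth bound.
N_0 = 2
N_1 = 2
So |H| = 2.
A ground atom is a predicate applied to a tuple of terms from H, so the count is the sum over predicates of |H|^arity:
  P: 2;  S: 2^2 = 4
Total ground atoms: 2 + 4 = 6.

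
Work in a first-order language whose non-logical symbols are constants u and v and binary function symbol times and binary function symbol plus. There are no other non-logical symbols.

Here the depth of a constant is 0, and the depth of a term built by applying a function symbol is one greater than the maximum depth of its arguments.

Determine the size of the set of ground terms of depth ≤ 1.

Let N_k count ground terms of depth at most k. Each non-constant term of depth ≤ k is some function symbol applied to depth-≤(k−1) arguments, giving N_k = 2 + N_{k-1}^2 + N_{k-1}^2.
N_0 = 2
N_1 = 2 + 2^2 + 2^2 = 10

10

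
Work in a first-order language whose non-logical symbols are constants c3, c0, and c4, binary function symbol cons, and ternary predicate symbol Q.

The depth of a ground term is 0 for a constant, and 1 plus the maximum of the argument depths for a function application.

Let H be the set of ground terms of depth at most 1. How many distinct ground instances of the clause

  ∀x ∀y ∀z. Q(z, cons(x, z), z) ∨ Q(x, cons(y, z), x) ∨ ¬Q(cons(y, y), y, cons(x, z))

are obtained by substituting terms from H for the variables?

Ground terms of depth ≤ 1:
  Write N_k for the number of ground terms of depth ≤ k. A term of depth ≤ k is either a constant or a function symbol applied to arguments of depth ≤ k−1, so N_k = 3 + N_{k-1}^2.
  N_0 = 3
  N_1 = 3 + 3^2 = 12
  Explicitly: c3, c0, c4, cons(c3, c3), cons(c3, c0), cons(c3, c4), cons(c0, c3), cons(c0, c0), cons(c0, c4), cons(c4, c3), cons(c4, c0), cons(c4, c4).
So there are 12 ground terms available for substitution.
Each of x, y, z ranges independently over the available ground terms, and distinct assignments produce distinct instances.
Number of ground instances = 12^3 = 1728.

1728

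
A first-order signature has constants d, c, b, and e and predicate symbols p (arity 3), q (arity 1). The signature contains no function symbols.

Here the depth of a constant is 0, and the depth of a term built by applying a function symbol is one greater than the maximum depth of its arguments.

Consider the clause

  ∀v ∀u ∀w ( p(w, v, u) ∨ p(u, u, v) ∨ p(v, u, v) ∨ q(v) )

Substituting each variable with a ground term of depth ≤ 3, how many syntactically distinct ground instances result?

64

Ground terms of depth ≤ 3:
  With no function symbols every ground term is a constant, so there are exactly 4 ground terms at every depth bound.
  N_0 = 4
  N_1 = 4
  N_2 = 4
  N_3 = 4
So there are 4 ground terms available for substitution.
Each of v, u, w ranges independently over the available ground terms, and distinct assignments produce distinct instances.
Number of ground instances = 4^3 = 64.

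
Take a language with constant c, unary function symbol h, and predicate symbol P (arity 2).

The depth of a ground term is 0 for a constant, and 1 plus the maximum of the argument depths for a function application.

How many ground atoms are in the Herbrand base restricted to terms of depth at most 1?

First count ground terms of depth ≤ 1.
Let N_k = |{terms of depth ≤ k}|. Then N_0 = 1 and N_k = 1 + N_{k-1} for k ≥ 1 (one summand per function symbol, arity giving the exponent).
N_0 = 1
N_1 = 1 + 1 = 2
Explicitly: c, h(c).
So |H| = 2.
A ground atom is a predicate applied to a tuple of terms from H, so the count is the sum over predicates of |H|^arity:
  P: 2^2 = 4
Total ground atoms: 4.

4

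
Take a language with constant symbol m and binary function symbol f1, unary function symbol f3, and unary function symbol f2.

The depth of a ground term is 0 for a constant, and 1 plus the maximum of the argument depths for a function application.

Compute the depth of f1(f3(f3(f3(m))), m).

depth(f3(m)) = 1 + depth(m) = 1 + 0 = 1
depth(f3(f3(m))) = 1 + depth(f3(m)) = 1 + 1 = 2
depth(f3(f3(f3(m)))) = 1 + depth(f3(f3(m))) = 1 + 2 = 3
depth(f1(f3(f3(f3(m))), m)) = 1 + max(3, 0) = 4

4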